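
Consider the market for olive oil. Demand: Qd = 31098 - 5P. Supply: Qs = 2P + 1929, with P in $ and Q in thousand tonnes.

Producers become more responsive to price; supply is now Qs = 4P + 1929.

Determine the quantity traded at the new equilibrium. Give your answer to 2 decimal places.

14893.00

Original equilibrium: 31098 - 5P = 2P + 1929 gives 29169 = 7P, so P = 4167 and Q = 10263.
The new curves are Qd = 31098 - 5P (demand) and Qs = 4P + 1929 (supply).
Setting them equal: 31098 - 5P = 4P + 1929 → 29169 = 9P, so P = 3241 and Q = 14893.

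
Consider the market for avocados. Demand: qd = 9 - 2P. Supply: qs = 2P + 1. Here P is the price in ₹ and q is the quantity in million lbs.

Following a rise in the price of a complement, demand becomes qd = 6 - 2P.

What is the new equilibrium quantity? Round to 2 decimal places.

3.50

Before the shock: 9 - 2P = 2P + 1 ⇒ 8 = 4P ⇒ P = 2, q = 5.
The new curves are qd = 6 - 2P (demand) and qs = 2P + 1 (supply).
Setting them equal: 6 - 2P = 2P + 1 → 5 = 4P, so P = 1.25 and q = 3.5.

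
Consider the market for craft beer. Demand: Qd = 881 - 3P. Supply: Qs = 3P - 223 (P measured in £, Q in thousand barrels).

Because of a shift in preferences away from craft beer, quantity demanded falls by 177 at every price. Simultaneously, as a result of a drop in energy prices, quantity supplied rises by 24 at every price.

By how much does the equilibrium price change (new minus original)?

-33.5

Original equilibrium: 881 - 3P = 3P - 223 gives 1104 = 6P, so P = 184 and Q = 329.
The shock moves the curves to Qd = 704 - 3P and Qs = 3P - 199.
Setting them equal: 704 - 3P = 3P - 199 → 903 = 6P, so P = 150.5 and Q = 252.5.
ΔP = 150.5 − 184 = -33.5.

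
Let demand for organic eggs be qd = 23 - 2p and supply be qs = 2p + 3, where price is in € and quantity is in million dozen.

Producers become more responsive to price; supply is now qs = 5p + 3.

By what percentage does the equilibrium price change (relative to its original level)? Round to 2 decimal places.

-42.86

Before the shock: 23 - 2p = 2p + 3 ⇒ 20 = 4p ⇒ p = 5, q = 13.
The shock moves the curves to qd = 23 - 2p and qs = 5p + 3.
New equilibrium: 23 - 2p = 5p + 3 ⇒ 20 = 7p ⇒ p = 20/7 ≈ 2.8571, q = 121/7 ≈ 17.2857.
%Δp = (2.8571 − 5) / 5 × 100 = -42.86%.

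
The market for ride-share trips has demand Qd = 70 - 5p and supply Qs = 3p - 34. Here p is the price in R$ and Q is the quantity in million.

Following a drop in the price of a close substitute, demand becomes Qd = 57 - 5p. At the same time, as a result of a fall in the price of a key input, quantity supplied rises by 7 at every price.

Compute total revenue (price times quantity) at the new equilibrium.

47.25

Original equilibrium: 70 - 5p = 3p - 34 gives 104 = 8p, so p = 13 and Q = 5.
The shock moves the curves to Qd = 57 - 5p and Qs = 3p - 27.
New equilibrium: 57 - 5p = 3p - 27 ⇒ 84 = 8p ⇒ p = 10.5, Q = 4.5.
New expenditure = 10.5 × 4.5 = 47.25.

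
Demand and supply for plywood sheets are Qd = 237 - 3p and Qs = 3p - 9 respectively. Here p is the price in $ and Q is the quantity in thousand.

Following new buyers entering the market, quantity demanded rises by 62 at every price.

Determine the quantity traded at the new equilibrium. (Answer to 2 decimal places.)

Original equilibrium: 237 - 3p = 3p - 9 gives 246 = 6p, so p = 41 and Q = 114.
After the shift, demand is Qd = 299 - 3p and supply is Qs = 3p - 9.
Setting them equal: 299 - 3p = 3p - 9 → 308 = 6p, so p = 154/3 ≈ 51.3333 and Q = 145.

145.00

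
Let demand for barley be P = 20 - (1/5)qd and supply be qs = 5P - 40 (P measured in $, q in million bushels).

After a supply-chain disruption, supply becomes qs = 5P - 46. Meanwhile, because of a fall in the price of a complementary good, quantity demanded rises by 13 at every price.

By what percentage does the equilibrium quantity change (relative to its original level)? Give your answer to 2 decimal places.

+11.67

Solve the original market: 100 - 5P = 5P - 40, hence P = 14 and q = 30.
The shock moves the curves to qd = 113 - 5P and qs = 5P - 46.
New equilibrium: 113 - 5P = 5P - 46 ⇒ 159 = 10P ⇒ P = 15.9, q = 33.5.
%Δq = (33.5 − 30) / 30 × 100 = +11.67%.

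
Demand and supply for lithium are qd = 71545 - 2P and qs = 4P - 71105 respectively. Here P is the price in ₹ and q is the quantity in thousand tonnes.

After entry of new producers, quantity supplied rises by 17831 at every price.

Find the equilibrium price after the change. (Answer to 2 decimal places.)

Solve the original market: 71545 - 2P = 4P - 71105, hence P = 23775 and q = 23995.
After the shift, demand is qd = 71545 - 2P and supply is qs = 4P - 53274.
Setting them equal: 71545 - 2P = 4P - 53274 → 124819 = 6P, so P = 124819/6 ≈ 20803.1667 and q = 89816/3 ≈ 29938.6667.

20803.17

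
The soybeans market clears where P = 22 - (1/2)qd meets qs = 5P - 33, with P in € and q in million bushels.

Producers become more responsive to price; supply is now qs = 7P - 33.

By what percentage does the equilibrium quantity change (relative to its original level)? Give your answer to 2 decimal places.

Original equilibrium: 44 - 2P = 5P - 33 gives 77 = 7P, so P = 11 and q = 22.
After the shift, demand is qd = 44 - 2P and supply is qs = 7P - 33.
Equate the new curves: 44 - 2P = 7P - 33, giving 77 = 9P, P = 77/9 ≈ 8.5556, q = 242/9 ≈ 26.8889.
%Δq = (26.8889 − 22) / 22 × 100 = +22.22%.

+22.22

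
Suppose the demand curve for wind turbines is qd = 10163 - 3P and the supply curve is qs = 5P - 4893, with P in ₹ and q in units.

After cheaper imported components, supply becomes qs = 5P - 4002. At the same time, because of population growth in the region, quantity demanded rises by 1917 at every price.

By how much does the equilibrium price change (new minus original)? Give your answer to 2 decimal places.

+128.25

Original equilibrium: 10163 - 3P = 5P - 4893 gives 15056 = 8P, so P = 1882 and q = 4517.
The new curves are qd = 12080 - 3P (demand) and qs = 5P - 4002 (supply).
New equilibrium: 12080 - 3P = 5P - 4002 ⇒ 16082 = 8P ⇒ P = 2010.25, q = 6049.25.
ΔP = 2010.25 − 1882 = +128.25.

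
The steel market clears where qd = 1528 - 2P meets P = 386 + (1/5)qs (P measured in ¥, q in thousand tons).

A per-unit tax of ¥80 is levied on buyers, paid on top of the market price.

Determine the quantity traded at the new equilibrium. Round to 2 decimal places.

425.71

Before the shock: 1528 - 2P = 5P - 1930 ⇒ 3458 = 7P ⇒ P = 494, q = 540.
Since buyers pay the price plus the tax, the effective demand curve becomes qd = 1368 - 2P.
New equilibrium: 1368 - 2P = 5P - 1930 ⇒ 3298 = 7P ⇒ P = 3298/7 ≈ 471.1429, q = 2980/7 ≈ 425.7143.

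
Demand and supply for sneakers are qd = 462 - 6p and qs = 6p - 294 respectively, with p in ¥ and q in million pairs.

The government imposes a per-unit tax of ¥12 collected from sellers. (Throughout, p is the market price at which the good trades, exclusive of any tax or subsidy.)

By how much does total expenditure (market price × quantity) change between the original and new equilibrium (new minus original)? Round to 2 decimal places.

-1980.00

Original equilibrium: 462 - 6p = 6p - 294 gives 756 = 12p, so p = 63 and q = 84.
Since sellers keep the price net of the tax, the effective supply curve becomes qs = 6p - 366.
Clearing the new market: 462 - 6p = 6p - 366, so p = 69 and q = 48.
Expenditure moves from 63×84 = 5292 to 69×48 = 3312; change = -1980.00.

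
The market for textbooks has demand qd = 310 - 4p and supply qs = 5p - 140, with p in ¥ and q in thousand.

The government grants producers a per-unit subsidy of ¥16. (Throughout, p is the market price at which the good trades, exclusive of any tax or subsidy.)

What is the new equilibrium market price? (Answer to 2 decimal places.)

Original equilibrium: 310 - 4p = 5p - 140 gives 450 = 9p, so p = 50 and q = 110.
Since sellers receive the price plus the subsidy, the effective supply curve becomes qs = 5p - 60.
Clearing the new market: 310 - 4p = 5p - 60, so p = 370/9 ≈ 41.1111 and q = 1310/9 ≈ 145.5556.

41.11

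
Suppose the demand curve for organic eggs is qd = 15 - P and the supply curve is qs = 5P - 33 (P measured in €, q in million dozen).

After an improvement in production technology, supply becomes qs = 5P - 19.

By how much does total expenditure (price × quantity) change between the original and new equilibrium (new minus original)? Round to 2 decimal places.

Initially, 15 - P = 5P - 33, so 48 = 6P and P = 8, q = 7.
The shock moves the curves to qd = 15 - P and qs = 5P - 19.
Setting them equal: 15 - P = 5P - 19 → 34 = 6P, so P = 17/3 ≈ 5.6667 and q = 28/3 ≈ 9.3333.
Expenditure moves from 8×7 = 56 to 5.6667×9.3333 = 52.8889; change = -3.11.

-3.11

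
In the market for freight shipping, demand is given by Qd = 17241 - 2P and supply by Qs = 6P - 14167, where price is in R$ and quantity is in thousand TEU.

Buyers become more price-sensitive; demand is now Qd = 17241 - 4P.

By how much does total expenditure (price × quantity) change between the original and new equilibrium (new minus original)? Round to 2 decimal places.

Before the shock: 17241 - 2P = 6P - 14167 ⇒ 31408 = 8P ⇒ P = 3926, Q = 9389.
The new curves are Qd = 17241 - 4P (demand) and Qs = 6P - 14167 (supply).
Setting them equal: 17241 - 4P = 6P - 14167 → 31408 = 10P, so P = 3140.8 and Q = 4677.8.
Expenditure moves from 3926×9389 = 36861214 to 3140.8×4677.8 = 14692034.24; change = -22169179.76.

-22169179.76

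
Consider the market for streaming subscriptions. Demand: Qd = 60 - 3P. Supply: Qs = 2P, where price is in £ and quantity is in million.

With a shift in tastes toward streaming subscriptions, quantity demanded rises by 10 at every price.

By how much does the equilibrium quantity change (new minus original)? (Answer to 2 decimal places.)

+4.00

Initially, 60 - 3P = 2P, so 60 = 5P and P = 12, Q = 24.
The shock moves the curves to Qd = 70 - 3P and Qs = 2P.
Equate the new curves: 70 - 3P = 2P, giving 70 = 5P, P = 14, Q = 28.
ΔQ = 28 − 24 = +4.00.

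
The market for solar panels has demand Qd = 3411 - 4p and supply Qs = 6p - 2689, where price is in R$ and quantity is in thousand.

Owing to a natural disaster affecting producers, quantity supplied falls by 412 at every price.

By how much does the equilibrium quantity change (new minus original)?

-164.8

Solve the original market: 3411 - 4p = 6p - 2689, hence p = 610 and Q = 971.
With the change applied: demand Qd = 3411 - 4p, supply Qs = 6p - 3101.
Equate the new curves: 3411 - 4p = 6p - 3101, giving 6512 = 10p, p = 651.2, Q = 806.2.
ΔQ = 806.2 − 971 = -164.8.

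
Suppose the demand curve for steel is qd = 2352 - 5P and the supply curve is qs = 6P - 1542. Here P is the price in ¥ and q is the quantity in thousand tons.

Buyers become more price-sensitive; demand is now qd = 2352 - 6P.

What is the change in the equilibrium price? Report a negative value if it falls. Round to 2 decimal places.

Original equilibrium: 2352 - 5P = 6P - 1542 gives 3894 = 11P, so P = 354 and q = 582.
The new curves are qd = 2352 - 6P (demand) and qs = 6P - 1542 (supply).
New equilibrium: 2352 - 6P = 6P - 1542 ⇒ 3894 = 12P ⇒ P = 324.5, q = 405.
ΔP = 324.5 − 354 = -29.50.

-29.50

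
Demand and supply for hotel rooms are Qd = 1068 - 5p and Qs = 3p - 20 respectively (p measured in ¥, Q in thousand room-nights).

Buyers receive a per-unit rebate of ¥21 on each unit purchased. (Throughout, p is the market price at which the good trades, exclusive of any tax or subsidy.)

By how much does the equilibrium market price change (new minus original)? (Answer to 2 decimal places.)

Solve the original market: 1068 - 5p = 3p - 20, hence p = 136 and Q = 388.
Since buyers' out-of-pocket price is the market price minus the rebate, the effective demand curve becomes Qd = 1173 - 5p.
Setting them equal: 1173 - 5p = 3p - 20 → 1193 = 8p, so p = 149.125 and Q = 427.375.
Δp = 149.125 − 136 = +13.13.

+13.13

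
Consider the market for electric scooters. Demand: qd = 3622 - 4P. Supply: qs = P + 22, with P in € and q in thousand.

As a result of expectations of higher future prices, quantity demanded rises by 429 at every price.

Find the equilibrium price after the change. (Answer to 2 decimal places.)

Solve the original market: 3622 - 4P = P + 22, hence P = 720 and q = 742.
The shock moves the curves to qd = 4051 - 4P and qs = P + 22.
New equilibrium: 4051 - 4P = P + 22 ⇒ 4029 = 5P ⇒ P = 805.8, q = 827.8.

805.80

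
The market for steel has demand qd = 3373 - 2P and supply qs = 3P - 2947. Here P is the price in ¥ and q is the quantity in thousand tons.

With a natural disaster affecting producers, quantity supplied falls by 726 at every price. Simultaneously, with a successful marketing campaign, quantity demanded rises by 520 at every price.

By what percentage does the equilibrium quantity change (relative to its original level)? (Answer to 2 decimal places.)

+2.56

Solve the original market: 3373 - 2P = 3P - 2947, hence P = 1264 and q = 845.
The new curves are qd = 3893 - 2P (demand) and qs = 3P - 3673 (supply).
New equilibrium: 3893 - 2P = 3P - 3673 ⇒ 7566 = 5P ⇒ P = 1513.2, q = 866.6.
%Δq = (866.6 − 845) / 845 × 100 = +2.56%.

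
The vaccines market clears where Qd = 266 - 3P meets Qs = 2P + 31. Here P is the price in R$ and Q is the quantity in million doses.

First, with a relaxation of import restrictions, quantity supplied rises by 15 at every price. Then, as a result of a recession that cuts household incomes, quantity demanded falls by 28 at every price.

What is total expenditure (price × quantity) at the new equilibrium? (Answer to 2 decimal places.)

4715.52

Initially, 266 - 3P = 2P + 31, so 235 = 5P and P = 47, Q = 125.
With the change applied: demand Qd = 238 - 3P, supply Qs = 2P + 46.
Clearing the new market: 238 - 3P = 2P + 46, so P = 38.4 and Q = 122.8.
New expenditure = 38.4 × 122.8 = 4715.52.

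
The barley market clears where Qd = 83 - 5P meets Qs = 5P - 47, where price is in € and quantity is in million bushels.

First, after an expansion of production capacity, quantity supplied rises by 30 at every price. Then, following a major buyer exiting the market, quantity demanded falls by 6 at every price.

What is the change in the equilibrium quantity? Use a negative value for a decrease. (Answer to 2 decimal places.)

Initially, 83 - 5P = 5P - 47, so 130 = 10P and P = 13, Q = 18.
After the shift, demand is Qd = 77 - 5P and supply is Qs = 5P - 17.
Setting them equal: 77 - 5P = 5P - 17 → 94 = 10P, so P = 9.4 and Q = 30.
ΔQ = 30 − 18 = +12.00.

+12.00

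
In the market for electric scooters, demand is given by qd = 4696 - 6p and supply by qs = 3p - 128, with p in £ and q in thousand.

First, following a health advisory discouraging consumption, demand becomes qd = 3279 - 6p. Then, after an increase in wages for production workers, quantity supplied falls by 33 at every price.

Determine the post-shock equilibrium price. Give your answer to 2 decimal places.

Initially, 4696 - 6p = 3p - 128, so 4824 = 9p and p = 536, q = 1480.
The new curves are qd = 3279 - 6p (demand) and qs = 3p - 161 (supply).
New equilibrium: 3279 - 6p = 3p - 161 ⇒ 3440 = 9p ⇒ p = 3440/9 ≈ 382.2222, q = 2957/3 ≈ 985.6667.

382.22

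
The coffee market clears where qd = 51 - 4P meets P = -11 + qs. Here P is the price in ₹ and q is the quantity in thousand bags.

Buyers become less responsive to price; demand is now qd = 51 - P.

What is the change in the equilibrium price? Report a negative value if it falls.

Initially, 51 - 4P = P + 11, so 40 = 5P and P = 8, q = 19.
The shock moves the curves to qd = 51 - P and qs = P + 11.
Clearing the new market: 51 - P = P + 11, so P = 20 and q = 31.
ΔP = 20 − 8 = +12.

+12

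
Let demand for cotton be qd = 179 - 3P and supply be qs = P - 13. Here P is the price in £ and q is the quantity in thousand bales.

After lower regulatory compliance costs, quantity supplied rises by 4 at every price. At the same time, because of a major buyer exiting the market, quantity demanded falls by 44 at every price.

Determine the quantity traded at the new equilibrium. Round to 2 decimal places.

Before the shock: 179 - 3P = P - 13 ⇒ 192 = 4P ⇒ P = 48, q = 35.
The shock moves the curves to qd = 135 - 3P and qs = P - 9.
Setting them equal: 135 - 3P = P - 9 → 144 = 4P, so P = 36 and q = 27.

27.00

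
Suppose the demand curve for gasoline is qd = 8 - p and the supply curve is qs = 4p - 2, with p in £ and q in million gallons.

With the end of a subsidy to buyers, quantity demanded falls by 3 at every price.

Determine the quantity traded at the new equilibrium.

3.6

Original equilibrium: 8 - p = 4p - 2 gives 10 = 5p, so p = 2 and q = 6.
After the shift, demand is qd = 5 - p and supply is qs = 4p - 2.
Setting them equal: 5 - p = 4p - 2 → 7 = 5p, so p = 1.4 and q = 3.6.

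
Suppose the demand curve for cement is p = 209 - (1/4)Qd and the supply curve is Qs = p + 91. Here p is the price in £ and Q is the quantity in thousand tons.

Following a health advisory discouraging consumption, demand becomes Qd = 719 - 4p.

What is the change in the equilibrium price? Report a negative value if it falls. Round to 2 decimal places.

Before the shock: 836 - 4p = p + 91 ⇒ 745 = 5p ⇒ p = 149, Q = 240.
The new curves are Qd = 719 - 4p (demand) and Qs = p + 91 (supply).
Clearing the new market: 719 - 4p = p + 91, so p = 125.6 and Q = 216.6.
Δp = 125.6 − 149 = -23.40.

-23.40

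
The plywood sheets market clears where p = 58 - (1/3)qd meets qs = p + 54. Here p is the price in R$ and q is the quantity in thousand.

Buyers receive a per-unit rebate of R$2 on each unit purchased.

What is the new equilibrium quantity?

Original equilibrium: 174 - 3p = p + 54 gives 120 = 4p, so p = 30 and q = 84.
Since buyers' out-of-pocket price is the market price minus the rebate, the effective demand curve becomes qd = 180 - 3p.
Equate the new curves: 180 - 3p = p + 54, giving 126 = 4p, p = 31.5, q = 85.5.

85.5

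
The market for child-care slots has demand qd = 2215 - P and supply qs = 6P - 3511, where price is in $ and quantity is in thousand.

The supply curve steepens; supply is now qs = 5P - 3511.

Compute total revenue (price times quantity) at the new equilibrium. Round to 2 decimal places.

1203096.22

Original equilibrium: 2215 - P = 6P - 3511 gives 5726 = 7P, so P = 818 and q = 1397.
After the shift, demand is qd = 2215 - P and supply is qs = 5P - 3511.
Equate the new curves: 2215 - P = 5P - 3511, giving 5726 = 6P, P = 2863/3 ≈ 954.3333, q = 3782/3 ≈ 1260.6667.
New expenditure = 954.3333 × 1260.6667 = 1203096.22.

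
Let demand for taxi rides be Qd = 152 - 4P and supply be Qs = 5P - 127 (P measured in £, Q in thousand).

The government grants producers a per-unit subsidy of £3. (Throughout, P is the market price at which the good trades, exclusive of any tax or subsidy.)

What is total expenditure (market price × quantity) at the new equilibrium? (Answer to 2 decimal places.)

Before the shock: 152 - 4P = 5P - 127 ⇒ 279 = 9P ⇒ P = 31, Q = 28.
Since sellers receive the price plus the subsidy, the effective supply curve becomes Qs = 5P - 112.
Clearing the new market: 152 - 4P = 5P - 112, so P = 88/3 ≈ 29.3333 and Q = 104/3 ≈ 34.6667.
New expenditure = 29.3333 × 34.6667 = 1016.89.

1016.89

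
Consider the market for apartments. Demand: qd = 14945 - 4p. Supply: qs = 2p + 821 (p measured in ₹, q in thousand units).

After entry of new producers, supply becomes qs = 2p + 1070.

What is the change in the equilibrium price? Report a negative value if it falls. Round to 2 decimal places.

-41.50

Solve the original market: 14945 - 4p = 2p + 821, hence p = 2354 and q = 5529.
With the change applied: demand qd = 14945 - 4p, supply qs = 2p + 1070.
Clearing the new market: 14945 - 4p = 2p + 1070, so p = 2312.5 and q = 5695.
Δp = 2312.5 − 2354 = -41.50.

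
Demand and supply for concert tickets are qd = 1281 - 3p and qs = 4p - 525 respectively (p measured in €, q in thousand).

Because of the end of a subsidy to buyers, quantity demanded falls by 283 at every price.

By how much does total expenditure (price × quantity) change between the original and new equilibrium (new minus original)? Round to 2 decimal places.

Initially, 1281 - 3p = 4p - 525, so 1806 = 7p and p = 258, q = 507.
The shock moves the curves to qd = 998 - 3p and qs = 4p - 525.
New equilibrium: 998 - 3p = 4p - 525 ⇒ 1523 = 7p ⇒ p = 1523/7 ≈ 217.5714, q = 2417/7 ≈ 345.2857.
Expenditure moves from 258×507 = 130806 to 217.5714×345.2857 = 75124.3061; change = -55681.69.

-55681.69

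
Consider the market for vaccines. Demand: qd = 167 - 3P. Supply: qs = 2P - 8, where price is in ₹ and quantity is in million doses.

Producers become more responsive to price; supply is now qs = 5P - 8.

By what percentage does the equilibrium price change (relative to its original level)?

Original equilibrium: 167 - 3P = 2P - 8 gives 175 = 5P, so P = 35 and q = 62.
The new curves are qd = 167 - 3P (demand) and qs = 5P - 8 (supply).
Setting them equal: 167 - 3P = 5P - 8 → 175 = 8P, so P = 21.875 and q = 101.375.
%ΔP = (21.875 − 35) / 35 × 100 = -37.5%.

-37.5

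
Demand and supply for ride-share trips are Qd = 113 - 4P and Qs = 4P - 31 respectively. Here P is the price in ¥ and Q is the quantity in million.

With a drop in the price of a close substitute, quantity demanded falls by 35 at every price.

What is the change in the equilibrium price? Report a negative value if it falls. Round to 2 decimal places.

Initially, 113 - 4P = 4P - 31, so 144 = 8P and P = 18, Q = 41.
The shock moves the curves to Qd = 78 - 4P and Qs = 4P - 31.
Clearing the new market: 78 - 4P = 4P - 31, so P = 13.625 and Q = 23.5.
ΔP = 13.625 − 18 = -4.38.

-4.38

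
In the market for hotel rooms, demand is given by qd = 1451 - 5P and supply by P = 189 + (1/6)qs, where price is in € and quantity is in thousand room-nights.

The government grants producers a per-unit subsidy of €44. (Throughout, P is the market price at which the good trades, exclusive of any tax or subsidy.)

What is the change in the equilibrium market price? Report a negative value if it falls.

-24

Initially, 1451 - 5P = 6P - 1134, so 2585 = 11P and P = 235, q = 276.
Since sellers receive the price plus the subsidy, the effective supply curve becomes qs = 6P - 870.
New equilibrium: 1451 - 5P = 6P - 870 ⇒ 2321 = 11P ⇒ P = 211, q = 396.
ΔP = 211 − 235 = -24.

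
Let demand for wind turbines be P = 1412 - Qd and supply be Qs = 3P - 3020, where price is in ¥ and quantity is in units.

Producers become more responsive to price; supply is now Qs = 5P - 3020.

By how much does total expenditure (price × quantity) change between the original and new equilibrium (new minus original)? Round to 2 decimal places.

Original equilibrium: 1412 - P = 3P - 3020 gives 4432 = 4P, so P = 1108 and Q = 304.
With the change applied: demand Qd = 1412 - P, supply Qs = 5P - 3020.
Clearing the new market: 1412 - P = 5P - 3020, so P = 2216/3 ≈ 738.6667 and Q = 2020/3 ≈ 673.3333.
Expenditure moves from 1108×304 = 336832 to 738.6667×673.3333 = 497368.8889; change = +160536.89.

+160536.89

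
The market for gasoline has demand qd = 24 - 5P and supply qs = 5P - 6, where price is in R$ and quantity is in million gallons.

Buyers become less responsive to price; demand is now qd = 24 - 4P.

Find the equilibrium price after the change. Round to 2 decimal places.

3.33

Initially, 24 - 5P = 5P - 6, so 30 = 10P and P = 3, q = 9.
After the shift, demand is qd = 24 - 4P and supply is qs = 5P - 6.
Clearing the new market: 24 - 4P = 5P - 6, so P = 10/3 ≈ 3.3333 and q = 32/3 ≈ 10.6667.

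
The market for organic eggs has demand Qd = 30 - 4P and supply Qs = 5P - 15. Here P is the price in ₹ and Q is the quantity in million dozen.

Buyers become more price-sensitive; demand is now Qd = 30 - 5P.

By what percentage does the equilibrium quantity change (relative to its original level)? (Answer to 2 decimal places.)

-25.00

Initially, 30 - 4P = 5P - 15, so 45 = 9P and P = 5, Q = 10.
With the change applied: demand Qd = 30 - 5P, supply Qs = 5P - 15.
Setting them equal: 30 - 5P = 5P - 15 → 45 = 10P, so P = 4.5 and Q = 7.5.
%ΔQ = (7.5 − 10) / 10 × 100 = -25.00%.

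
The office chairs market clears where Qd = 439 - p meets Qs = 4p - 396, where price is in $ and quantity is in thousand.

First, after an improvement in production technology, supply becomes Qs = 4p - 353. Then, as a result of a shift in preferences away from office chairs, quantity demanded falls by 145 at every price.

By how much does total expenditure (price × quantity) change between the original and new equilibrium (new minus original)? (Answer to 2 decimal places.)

-24124.76

Initially, 439 - p = 4p - 396, so 835 = 5p and p = 167, Q = 272.
The shock moves the curves to Qd = 294 - p and Qs = 4p - 353.
New equilibrium: 294 - p = 4p - 353 ⇒ 647 = 5p ⇒ p = 129.4, Q = 164.6.
Expenditure moves from 167×272 = 45424 to 129.4×164.6 = 21299.24; change = -24124.76.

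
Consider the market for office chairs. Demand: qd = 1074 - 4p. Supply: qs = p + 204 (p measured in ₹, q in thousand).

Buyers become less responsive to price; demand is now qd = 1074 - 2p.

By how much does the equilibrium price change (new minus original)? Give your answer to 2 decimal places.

+116.00

Original equilibrium: 1074 - 4p = p + 204 gives 870 = 5p, so p = 174 and q = 378.
The new curves are qd = 1074 - 2p (demand) and qs = p + 204 (supply).
Equate the new curves: 1074 - 2p = p + 204, giving 870 = 3p, p = 290, q = 494.
Δp = 290 − 174 = +116.00.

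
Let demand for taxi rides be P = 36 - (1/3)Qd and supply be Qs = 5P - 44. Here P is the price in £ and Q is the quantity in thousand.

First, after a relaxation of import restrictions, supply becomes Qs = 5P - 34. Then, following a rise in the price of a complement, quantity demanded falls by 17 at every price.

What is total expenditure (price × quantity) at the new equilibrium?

689.453125

Original equilibrium: 108 - 3P = 5P - 44 gives 152 = 8P, so P = 19 and Q = 51.
After the shift, demand is Qd = 91 - 3P and supply is Qs = 5P - 34.
Clearing the new market: 91 - 3P = 5P - 34, so P = 15.625 and Q = 44.125.
New expenditure = 15.625 × 44.125 = 689.453125.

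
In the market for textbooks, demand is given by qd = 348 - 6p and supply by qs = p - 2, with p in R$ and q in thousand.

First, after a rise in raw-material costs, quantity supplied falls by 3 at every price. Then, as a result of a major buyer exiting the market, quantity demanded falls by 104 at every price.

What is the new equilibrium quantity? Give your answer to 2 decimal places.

Before the shock: 348 - 6p = p - 2 ⇒ 350 = 7p ⇒ p = 50, q = 48.
With the change applied: demand qd = 244 - 6p, supply qs = p - 5.
Clearing the new market: 244 - 6p = p - 5, so p = 249/7 ≈ 35.5714 and q = 214/7 ≈ 30.5714.

30.57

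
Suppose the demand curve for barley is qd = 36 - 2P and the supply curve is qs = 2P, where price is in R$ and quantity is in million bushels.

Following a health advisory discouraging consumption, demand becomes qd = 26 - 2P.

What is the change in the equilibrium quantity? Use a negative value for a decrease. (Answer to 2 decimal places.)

-5.00

Solve the original market: 36 - 2P = 2P, hence P = 9 and q = 18.
After the shift, demand is qd = 26 - 2P and supply is qs = 2P.
Clearing the new market: 26 - 2P = 2P, so P = 6.5 and q = 13.
Δq = 13 − 18 = -5.00.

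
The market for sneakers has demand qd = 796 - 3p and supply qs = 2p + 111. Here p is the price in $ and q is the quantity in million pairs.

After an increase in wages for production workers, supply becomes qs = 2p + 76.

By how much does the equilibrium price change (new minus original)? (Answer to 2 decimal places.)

Solve the original market: 796 - 3p = 2p + 111, hence p = 137 and q = 385.
With the change applied: demand qd = 796 - 3p, supply qs = 2p + 76.
Equate the new curves: 796 - 3p = 2p + 76, giving 720 = 5p, p = 144, q = 364.
Δp = 144 − 137 = +7.00.

+7.00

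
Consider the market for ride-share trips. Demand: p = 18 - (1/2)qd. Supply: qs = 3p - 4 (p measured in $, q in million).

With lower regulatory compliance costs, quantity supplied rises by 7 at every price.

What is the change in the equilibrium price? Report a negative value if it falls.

Solve the original market: 36 - 2p = 3p - 4, hence p = 8 and q = 20.
With the change applied: demand qd = 36 - 2p, supply qs = 3p + 3.
New equilibrium: 36 - 2p = 3p + 3 ⇒ 33 = 5p ⇒ p = 6.6, q = 22.8.
Δp = 6.6 − 8 = -1.4.

-1.4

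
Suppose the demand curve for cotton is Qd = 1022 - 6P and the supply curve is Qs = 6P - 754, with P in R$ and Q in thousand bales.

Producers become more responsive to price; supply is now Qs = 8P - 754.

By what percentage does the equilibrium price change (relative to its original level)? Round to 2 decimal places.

-14.29

Before the shock: 1022 - 6P = 6P - 754 ⇒ 1776 = 12P ⇒ P = 148, Q = 134.
The shock moves the curves to Qd = 1022 - 6P and Qs = 8P - 754.
Equate the new curves: 1022 - 6P = 8P - 754, giving 1776 = 14P, P = 888/7 ≈ 126.8571, Q = 1826/7 ≈ 260.8571.
%ΔP = (126.8571 − 148) / 148 × 100 = -14.29%.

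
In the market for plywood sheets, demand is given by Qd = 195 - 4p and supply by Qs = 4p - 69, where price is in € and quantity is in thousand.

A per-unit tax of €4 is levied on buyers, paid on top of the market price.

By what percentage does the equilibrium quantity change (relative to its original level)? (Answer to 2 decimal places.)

Original equilibrium: 195 - 4p = 4p - 69 gives 264 = 8p, so p = 33 and Q = 63.
Since buyers pay the price plus the tax, the effective demand curve becomes Qd = 179 - 4p.
New equilibrium: 179 - 4p = 4p - 69 ⇒ 248 = 8p ⇒ p = 31, Q = 55.
%ΔQ = (55 − 63) / 63 × 100 = -12.70%.

-12.70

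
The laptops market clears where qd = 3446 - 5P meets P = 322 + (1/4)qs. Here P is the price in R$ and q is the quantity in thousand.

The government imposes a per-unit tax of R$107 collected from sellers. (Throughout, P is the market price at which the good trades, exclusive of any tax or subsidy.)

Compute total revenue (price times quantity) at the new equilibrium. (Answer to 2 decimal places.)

331642.57

Solve the original market: 3446 - 5P = 4P - 1288, hence P = 526 and q = 816.
Since sellers keep the price net of the tax, the effective supply curve becomes qs = 4P - 1716.
Setting them equal: 3446 - 5P = 4P - 1716 → 5162 = 9P, so P = 5162/9 ≈ 573.5556 and q = 5204/9 ≈ 578.2222.
New expenditure = 573.5556 × 578.2222 = 331642.57.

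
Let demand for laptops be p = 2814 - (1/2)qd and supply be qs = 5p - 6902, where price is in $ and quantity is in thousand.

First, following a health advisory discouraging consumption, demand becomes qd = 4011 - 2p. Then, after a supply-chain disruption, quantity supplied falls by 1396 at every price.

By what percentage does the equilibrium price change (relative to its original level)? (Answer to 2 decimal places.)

Before the shock: 5628 - 2p = 5p - 6902 ⇒ 12530 = 7p ⇒ p = 1790, q = 2048.
The new curves are qd = 4011 - 2p (demand) and qs = 5p - 8298 (supply).
Setting them equal: 4011 - 2p = 5p - 8298 → 12309 = 7p, so p = 12309/7 ≈ 1758.4286 and q = 3459/7 ≈ 494.1429.
%Δp = (1758.4286 − 1790) / 1790 × 100 = -1.76%.

-1.76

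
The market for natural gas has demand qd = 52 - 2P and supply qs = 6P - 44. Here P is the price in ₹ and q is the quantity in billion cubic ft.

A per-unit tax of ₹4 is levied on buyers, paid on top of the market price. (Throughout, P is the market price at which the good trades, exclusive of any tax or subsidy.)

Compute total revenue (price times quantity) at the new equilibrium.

242

Original equilibrium: 52 - 2P = 6P - 44 gives 96 = 8P, so P = 12 and q = 28.
Since buyers pay the price plus the tax, the effective demand curve becomes qd = 44 - 2P.
Clearing the new market: 44 - 2P = 6P - 44, so P = 11 and q = 22.
New expenditure = 11 × 22 = 242.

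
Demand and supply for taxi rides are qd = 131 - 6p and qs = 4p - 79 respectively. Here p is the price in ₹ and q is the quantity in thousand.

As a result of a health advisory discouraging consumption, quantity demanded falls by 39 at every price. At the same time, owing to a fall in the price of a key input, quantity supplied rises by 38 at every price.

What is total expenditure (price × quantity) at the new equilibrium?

162.26

Before the shock: 131 - 6p = 4p - 79 ⇒ 210 = 10p ⇒ p = 21, q = 5.
The new curves are qd = 92 - 6p (demand) and qs = 4p - 41 (supply).
New equilibrium: 92 - 6p = 4p - 41 ⇒ 133 = 10p ⇒ p = 13.3, q = 12.2.
New expenditure = 13.3 × 12.2 = 162.26.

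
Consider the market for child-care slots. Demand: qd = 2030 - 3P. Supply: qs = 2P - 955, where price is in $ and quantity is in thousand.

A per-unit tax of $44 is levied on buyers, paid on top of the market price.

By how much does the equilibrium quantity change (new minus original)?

Initially, 2030 - 3P = 2P - 955, so 2985 = 5P and P = 597, q = 239.
Since buyers pay the price plus the tax, the effective demand curve becomes qd = 1898 - 3P.
Equate the new curves: 1898 - 3P = 2P - 955, giving 2853 = 5P, P = 570.6, q = 186.2.
Δq = 186.2 − 239 = -52.8.

-52.8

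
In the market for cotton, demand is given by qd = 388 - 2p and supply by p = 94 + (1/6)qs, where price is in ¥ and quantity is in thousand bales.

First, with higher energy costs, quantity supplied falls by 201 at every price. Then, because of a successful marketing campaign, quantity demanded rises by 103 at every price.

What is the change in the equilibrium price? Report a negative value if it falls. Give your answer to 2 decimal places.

Initially, 388 - 2p = 6p - 564, so 952 = 8p and p = 119, q = 150.
The new curves are qd = 491 - 2p (demand) and qs = 6p - 765 (supply).
Setting them equal: 491 - 2p = 6p - 765 → 1256 = 8p, so p = 157 and q = 177.
Δp = 157 − 119 = +38.00.

+38.00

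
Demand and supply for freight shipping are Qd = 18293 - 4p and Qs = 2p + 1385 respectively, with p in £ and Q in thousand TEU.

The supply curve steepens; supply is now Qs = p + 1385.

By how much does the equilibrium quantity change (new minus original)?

-2254.4

Original equilibrium: 18293 - 4p = 2p + 1385 gives 16908 = 6p, so p = 2818 and Q = 7021.
The new curves are Qd = 18293 - 4p (demand) and Qs = p + 1385 (supply).
Clearing the new market: 18293 - 4p = p + 1385, so p = 3381.6 and Q = 4766.6.
ΔQ = 4766.6 − 7021 = -2254.4.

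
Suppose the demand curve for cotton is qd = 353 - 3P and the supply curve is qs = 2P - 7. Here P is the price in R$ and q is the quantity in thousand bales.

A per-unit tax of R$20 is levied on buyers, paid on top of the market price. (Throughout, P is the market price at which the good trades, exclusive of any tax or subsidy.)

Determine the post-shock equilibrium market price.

60

Initially, 353 - 3P = 2P - 7, so 360 = 5P and P = 72, q = 137.
Since buyers pay the price plus the tax, the effective demand curve becomes qd = 293 - 3P.
Clearing the new market: 293 - 3P = 2P - 7, so P = 60 and q = 113.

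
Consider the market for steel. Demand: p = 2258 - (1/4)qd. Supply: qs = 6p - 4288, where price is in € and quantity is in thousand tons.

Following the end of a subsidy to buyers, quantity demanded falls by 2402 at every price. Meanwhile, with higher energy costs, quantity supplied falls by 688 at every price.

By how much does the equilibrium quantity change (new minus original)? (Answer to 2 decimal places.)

Original equilibrium: 9032 - 4p = 6p - 4288 gives 13320 = 10p, so p = 1332 and q = 3704.
After the shift, demand is qd = 6630 - 4p and supply is qs = 6p - 4976.
Setting them equal: 6630 - 4p = 6p - 4976 → 11606 = 10p, so p = 1160.6 and q = 1987.6.
Δq = 1987.6 − 3704 = -1716.40.

-1716.40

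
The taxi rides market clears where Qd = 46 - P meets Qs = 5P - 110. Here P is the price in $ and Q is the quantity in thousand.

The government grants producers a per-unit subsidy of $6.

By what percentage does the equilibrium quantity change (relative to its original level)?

+25

Original equilibrium: 46 - P = 5P - 110 gives 156 = 6P, so P = 26 and Q = 20.
Since sellers receive the price plus the subsidy, the effective supply curve becomes Qs = 5P - 80.
Clearing the new market: 46 - P = 5P - 80, so P = 21 and Q = 25.
%ΔQ = (25 − 20) / 20 × 100 = +25%.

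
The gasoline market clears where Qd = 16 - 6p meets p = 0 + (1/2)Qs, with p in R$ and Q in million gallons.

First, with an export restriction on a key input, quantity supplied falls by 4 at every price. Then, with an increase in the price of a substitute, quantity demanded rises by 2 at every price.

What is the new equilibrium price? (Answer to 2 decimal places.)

2.75

Initially, 16 - 6p = 2p, so 16 = 8p and p = 2, Q = 4.
The new curves are Qd = 18 - 6p (demand) and Qs = 2p - 4 (supply).
Equate the new curves: 18 - 6p = 2p - 4, giving 22 = 8p, p = 2.75, Q = 1.5.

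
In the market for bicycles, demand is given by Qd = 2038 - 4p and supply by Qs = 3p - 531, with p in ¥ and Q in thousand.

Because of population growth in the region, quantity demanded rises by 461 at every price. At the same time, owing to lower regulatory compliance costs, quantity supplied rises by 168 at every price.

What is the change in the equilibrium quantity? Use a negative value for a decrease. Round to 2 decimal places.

+293.57

Before the shock: 2038 - 4p = 3p - 531 ⇒ 2569 = 7p ⇒ p = 367, Q = 570.
The new curves are Qd = 2499 - 4p (demand) and Qs = 3p - 363 (supply).
Equate the new curves: 2499 - 4p = 3p - 363, giving 2862 = 7p, p = 2862/7 ≈ 408.8571, Q = 6045/7 ≈ 863.5714.
ΔQ = 863.5714 − 570 = +293.57.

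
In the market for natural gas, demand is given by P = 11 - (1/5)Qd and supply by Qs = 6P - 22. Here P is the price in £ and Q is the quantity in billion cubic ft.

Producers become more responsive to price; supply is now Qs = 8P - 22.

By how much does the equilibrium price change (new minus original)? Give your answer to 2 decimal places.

-1.08

Original equilibrium: 55 - 5P = 6P - 22 gives 77 = 11P, so P = 7 and Q = 20.
With the change applied: demand Qd = 55 - 5P, supply Qs = 8P - 22.
New equilibrium: 55 - 5P = 8P - 22 ⇒ 77 = 13P ⇒ P = 77/13 ≈ 5.9231, Q = 330/13 ≈ 25.3846.
ΔP = 5.9231 − 7 = -1.08.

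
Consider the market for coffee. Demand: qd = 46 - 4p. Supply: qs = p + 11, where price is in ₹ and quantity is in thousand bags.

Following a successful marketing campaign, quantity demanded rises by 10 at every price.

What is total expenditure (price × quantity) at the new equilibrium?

Original equilibrium: 46 - 4p = p + 11 gives 35 = 5p, so p = 7 and q = 18.
After the shift, demand is qd = 56 - 4p and supply is qs = p + 11.
New equilibrium: 56 - 4p = p + 11 ⇒ 45 = 5p ⇒ p = 9, q = 20.
New expenditure = 9 × 20 = 180.

180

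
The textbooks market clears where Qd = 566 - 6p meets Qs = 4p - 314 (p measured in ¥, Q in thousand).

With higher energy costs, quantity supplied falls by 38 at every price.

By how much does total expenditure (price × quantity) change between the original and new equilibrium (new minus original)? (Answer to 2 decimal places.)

Before the shock: 566 - 6p = 4p - 314 ⇒ 880 = 10p ⇒ p = 88, Q = 38.
The shock moves the curves to Qd = 566 - 6p and Qs = 4p - 352.
Clearing the new market: 566 - 6p = 4p - 352, so p = 91.8 and Q = 15.2.
Expenditure moves from 88×38 = 3344 to 91.8×15.2 = 1395.36; change = -1948.64.

-1948.64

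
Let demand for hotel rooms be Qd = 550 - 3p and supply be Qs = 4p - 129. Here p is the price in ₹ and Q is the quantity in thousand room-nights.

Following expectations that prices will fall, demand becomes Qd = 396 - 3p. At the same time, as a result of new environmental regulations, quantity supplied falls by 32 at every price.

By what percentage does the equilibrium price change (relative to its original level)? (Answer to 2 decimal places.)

Solve the original market: 550 - 3p = 4p - 129, hence p = 97 and Q = 259.
The shock moves the curves to Qd = 396 - 3p and Qs = 4p - 161.
Clearing the new market: 396 - 3p = 4p - 161, so p = 557/7 ≈ 79.5714 and Q = 1101/7 ≈ 157.2857.
%Δp = (79.5714 − 97) / 97 × 100 = -17.97%.

-17.97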